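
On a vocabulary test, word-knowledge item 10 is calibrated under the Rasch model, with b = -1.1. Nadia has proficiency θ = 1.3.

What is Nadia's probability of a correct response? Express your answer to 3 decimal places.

0.917

P(θ) = 1 / (1 + exp(−(θ − b)))
Exponent: (1.3 − (-1.1)) = 2.4000
1/(1 + e^{-2.4000}) = 0.9168
P = 0.9168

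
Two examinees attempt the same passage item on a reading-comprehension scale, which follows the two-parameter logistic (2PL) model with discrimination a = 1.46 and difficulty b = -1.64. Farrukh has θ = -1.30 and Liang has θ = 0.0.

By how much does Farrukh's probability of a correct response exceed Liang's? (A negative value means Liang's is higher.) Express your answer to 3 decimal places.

P(θ) = 1 / (1 + exp(−a(θ − b)))
P(Farrukh) = 0.6216  [exponent 0.4964]
P(Liang) = 0.9164  [exponent 2.3944]
Difference = 0.6216 − 0.9164 = -0.2948

-0.295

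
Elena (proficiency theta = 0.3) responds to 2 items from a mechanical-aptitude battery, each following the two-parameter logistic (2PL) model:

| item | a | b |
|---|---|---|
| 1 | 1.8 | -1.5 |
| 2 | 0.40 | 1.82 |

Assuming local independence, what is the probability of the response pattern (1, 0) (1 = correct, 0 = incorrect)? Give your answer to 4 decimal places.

P(theta) = 1 / (1 + exp(−a(theta − b)))
P_1 = 1/(1+e^{-3.2400}) = 0.9623
P_2 = 1/(1+e^{0.6080}) = 0.3525
L = P_1 × (1−P_2) = 0.9623 × 0.6475 = 0.62308

0.6231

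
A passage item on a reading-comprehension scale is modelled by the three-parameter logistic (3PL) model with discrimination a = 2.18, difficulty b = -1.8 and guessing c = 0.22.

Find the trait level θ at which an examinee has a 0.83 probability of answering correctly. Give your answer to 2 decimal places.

-1.21

P(θ) = c + (1 − c) · 1 / (1 + exp(−a(θ − b)))
Remove guessing floor: (0.83 − 0.22)/(1 − 0.22) = 0.7821
logit = ln(0.7821/0.2179) = 1.2777
θ = b + logit/(a) = -1.8 + 1.2777/2.1800 = -1.2139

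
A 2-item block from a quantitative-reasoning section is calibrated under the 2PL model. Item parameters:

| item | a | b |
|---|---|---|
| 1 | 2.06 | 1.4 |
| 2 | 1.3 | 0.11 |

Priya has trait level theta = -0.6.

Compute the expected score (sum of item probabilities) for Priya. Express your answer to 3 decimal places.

0.300

P(theta) = 1 / (1 + exp(−a(theta − b)))
P_1 = 1/(1+e^{4.1200}) = 0.0160
P_2 = 1/(1+e^{0.9230}) = 0.2843
E[score] = 0.0160 + 0.2843 = 0.3003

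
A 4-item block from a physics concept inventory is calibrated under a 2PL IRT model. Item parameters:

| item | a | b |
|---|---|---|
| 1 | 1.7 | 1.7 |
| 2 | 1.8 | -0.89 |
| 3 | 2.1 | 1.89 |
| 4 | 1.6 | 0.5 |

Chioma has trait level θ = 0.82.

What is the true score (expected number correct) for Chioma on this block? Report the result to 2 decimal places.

P(θ) = 1 / (1 + exp(−a(θ − b)))
P_1 = 1/(1+e^{1.4960}) = 0.1830
P_2 = 1/(1+e^{-3.0780}) = 0.9560
P_3 = 1/(1+e^{2.2470}) = 0.0956
P_4 = 1/(1+e^{-0.5120}) = 0.6253
E[score] = 0.1830 + 0.9560 + 0.0956 + 0.6253 = 1.8599

1.86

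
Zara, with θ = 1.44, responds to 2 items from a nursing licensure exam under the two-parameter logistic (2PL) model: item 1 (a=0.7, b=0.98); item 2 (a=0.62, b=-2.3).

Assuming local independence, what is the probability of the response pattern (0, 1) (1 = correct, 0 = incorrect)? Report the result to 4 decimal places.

P(θ) = 1 / (1 + exp(−a(θ − b)))
P_1 = 1/(1+e^{-0.3220}) = 0.5798
P_2 = 1/(1+e^{-2.3188}) = 0.9104
L = (1−P_1) × P_2 = 0.4202 × 0.9104 = 0.38255

0.3825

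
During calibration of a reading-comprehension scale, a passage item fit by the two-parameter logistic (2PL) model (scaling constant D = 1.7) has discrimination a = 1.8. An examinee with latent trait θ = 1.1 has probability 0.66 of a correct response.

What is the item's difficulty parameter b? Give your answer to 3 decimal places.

P(θ) = 1 / (1 + exp(−D·a(θ − b)))
logit(0.66) = ln(0.66/0.34) = 0.6633
b = θ − logit/(1.7·a) = 1.1 − 0.6633/3.0600 = 0.8832

0.883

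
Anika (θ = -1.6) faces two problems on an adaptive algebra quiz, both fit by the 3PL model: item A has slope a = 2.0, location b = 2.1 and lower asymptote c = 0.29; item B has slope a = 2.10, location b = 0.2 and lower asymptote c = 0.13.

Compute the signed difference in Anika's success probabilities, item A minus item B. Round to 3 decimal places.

P(θ) = c + (1 − c) · 1 / (1 + exp(−a(θ − b)))
P_A = 0.2904
P_B = 0.1494
P_A − P_B = 0.1410

0.141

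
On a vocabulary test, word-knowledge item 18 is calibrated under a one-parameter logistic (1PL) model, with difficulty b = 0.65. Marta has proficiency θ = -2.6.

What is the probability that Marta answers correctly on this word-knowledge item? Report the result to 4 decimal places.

0.0373

P(θ) = 1 / (1 + exp(−(θ − b)))
Exponent: (-2.6 − 0.65) = -3.2500
1/(1 + e^{3.2500}) = 0.0373
P = 0.0373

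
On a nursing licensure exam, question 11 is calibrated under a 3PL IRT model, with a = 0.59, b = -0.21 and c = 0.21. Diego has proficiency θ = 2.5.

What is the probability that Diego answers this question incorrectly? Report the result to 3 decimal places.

P(θ) = c + (1 − c) · 1 / (1 + exp(−a(θ − b)))
Exponent: 0.59 × (2.5 − (-0.21)) = 1.5989
1/(1 + e^{-1.5989}) = 0.8319
P = 0.21 + 0.79 × 0.8319 = 0.8672
P(incorrect) = 1 − 0.8672 = 0.1328

0.133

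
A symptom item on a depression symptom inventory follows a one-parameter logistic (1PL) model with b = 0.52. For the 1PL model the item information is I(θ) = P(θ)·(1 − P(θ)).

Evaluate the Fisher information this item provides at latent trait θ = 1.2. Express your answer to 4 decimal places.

0.2232

P = 1/(1+e^{-0.6800}) = 0.6637
P(1−P) = 0.6637 × 0.3363 = 0.2232
I = P(1−P) = 0.22319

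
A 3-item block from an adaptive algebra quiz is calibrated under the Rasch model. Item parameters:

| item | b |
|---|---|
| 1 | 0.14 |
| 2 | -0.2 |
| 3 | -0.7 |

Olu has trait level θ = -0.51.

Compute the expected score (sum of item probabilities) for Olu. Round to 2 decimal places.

1.31

P(θ) = 1 / (1 + exp(−(θ − b)))
P_1 = 1/(1+e^{0.6500}) = 0.3430
P_2 = 1/(1+e^{0.3100}) = 0.4231
P_3 = 1/(1+e^{-0.1900}) = 0.5474
E[score] = 0.3430 + 0.4231 + 0.5474 = 1.3135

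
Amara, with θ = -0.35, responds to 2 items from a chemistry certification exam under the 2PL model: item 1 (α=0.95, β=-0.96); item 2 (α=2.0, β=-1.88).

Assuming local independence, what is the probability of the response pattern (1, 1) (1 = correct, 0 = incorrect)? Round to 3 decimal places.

P(θ) = 1 / (1 + exp(−α(θ − β)))
P_1 = 1/(1+e^{-0.5795}) = 0.6410
P_2 = 1/(1+e^{-3.0600}) = 0.9552
L = P_1 × P_2 = 0.6410 × 0.9552 = 0.61225

0.612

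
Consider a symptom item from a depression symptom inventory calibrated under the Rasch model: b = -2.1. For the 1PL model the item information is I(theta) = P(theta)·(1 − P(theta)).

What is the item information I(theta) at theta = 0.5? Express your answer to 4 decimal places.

P = 1/(1+e^{-2.6000}) = 0.9309
P(1−P) = 0.9309 × 0.0691 = 0.0644
I = P(1−P) = 0.06436

0.0644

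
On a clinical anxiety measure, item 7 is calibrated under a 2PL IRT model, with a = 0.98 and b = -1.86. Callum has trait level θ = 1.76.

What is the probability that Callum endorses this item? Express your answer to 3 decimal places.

P(θ) = 1 / (1 + exp(−a(θ − b)))
Exponent: 0.98 × (1.76 − (-1.86)) = 3.5476
1/(1 + e^{-3.5476}) = 0.9720

0.972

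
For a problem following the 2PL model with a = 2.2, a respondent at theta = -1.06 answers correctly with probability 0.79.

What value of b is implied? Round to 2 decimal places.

P(theta) = 1 / (1 + exp(−a(theta − b)))
logit(0.79) = ln(0.79/0.21) = 1.3249
b = theta − logit/(a) = -1.06 − 1.3249/2.2000 = -1.6622

-1.66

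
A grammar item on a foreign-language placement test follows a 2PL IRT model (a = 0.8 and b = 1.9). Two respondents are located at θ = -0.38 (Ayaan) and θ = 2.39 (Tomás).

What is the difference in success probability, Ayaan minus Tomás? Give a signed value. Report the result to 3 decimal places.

P(θ) = 1 / (1 + exp(−a(θ − b)))
P(Ayaan) = 0.1390  [exponent -1.8240]
P(Tomás) = 0.5968  [exponent 0.3920]
Difference = 0.1390 − 0.5968 = -0.4578

-0.458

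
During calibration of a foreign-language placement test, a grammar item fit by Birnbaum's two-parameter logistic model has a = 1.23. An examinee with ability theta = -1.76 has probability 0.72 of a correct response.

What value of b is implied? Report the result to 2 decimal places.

-2.53

P(theta) = 1 / (1 + exp(−a(theta − b)))
logit(0.72) = ln(0.72/0.28) = 0.9445
b = theta − logit/(a) = -1.76 − 0.9445/1.2300 = -2.5279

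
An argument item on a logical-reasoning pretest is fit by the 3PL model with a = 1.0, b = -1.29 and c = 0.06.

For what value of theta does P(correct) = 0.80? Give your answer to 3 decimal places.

0.018

P(theta) = c + (1 − c) · 1 / (1 + exp(−a(theta − b)))
Remove guessing floor: (0.80 − 0.06)/(1 − 0.06) = 0.7872
logit = ln(0.7872/0.2128) = 1.3083
theta = b + logit/(a) = -1.29 + 1.3083/1.0000 = 0.0183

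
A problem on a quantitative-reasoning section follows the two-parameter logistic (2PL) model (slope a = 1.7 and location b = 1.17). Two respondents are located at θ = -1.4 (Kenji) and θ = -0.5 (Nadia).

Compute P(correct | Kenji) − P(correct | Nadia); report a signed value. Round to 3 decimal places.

-0.043

P(θ) = 1 / (1 + exp(−a(θ − b)))
P(Kenji) = 0.0125  [exponent -4.3690]
P(Nadia) = 0.0553  [exponent -2.8390]
Difference = 0.0125 − 0.0553 = -0.0427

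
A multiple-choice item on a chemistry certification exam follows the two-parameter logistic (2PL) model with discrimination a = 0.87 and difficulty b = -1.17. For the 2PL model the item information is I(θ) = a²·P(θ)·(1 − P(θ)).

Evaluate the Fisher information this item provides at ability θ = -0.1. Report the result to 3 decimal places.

P = 1/(1+e^{-0.9309}) = 0.7173
P(1−P) = 0.7173 × 0.2827 = 0.2028
I = a² × P(1−P) = 0.87² × 0.2028 = 0.15350

0.153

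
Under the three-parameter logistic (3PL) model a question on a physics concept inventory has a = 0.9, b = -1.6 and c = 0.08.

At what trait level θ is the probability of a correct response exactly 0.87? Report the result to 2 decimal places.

0.40

P(θ) = c + (1 − c) · 1 / (1 + exp(−a(θ − b)))
Remove guessing floor: (0.87 − 0.08)/(1 − 0.08) = 0.8587
logit = ln(0.8587/0.1413) = 1.8045
θ = b + logit/(a) = -1.6 + 1.8045/0.9000 = 0.4050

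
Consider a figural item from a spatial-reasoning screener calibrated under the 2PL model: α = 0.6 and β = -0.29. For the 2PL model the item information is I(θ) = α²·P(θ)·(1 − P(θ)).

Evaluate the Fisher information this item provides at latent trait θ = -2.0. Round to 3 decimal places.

0.070

P = 1/(1+e^{1.0260}) = 0.2639
P(1−P) = 0.2639 × 0.7361 = 0.1942
I = α² × P(1−P) = 0.6² × 0.1942 = 0.06993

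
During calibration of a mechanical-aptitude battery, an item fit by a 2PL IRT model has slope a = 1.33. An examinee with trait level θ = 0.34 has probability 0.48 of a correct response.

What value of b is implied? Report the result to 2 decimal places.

P(θ) = 1 / (1 + exp(−a(θ − b)))
logit(0.48) = ln(0.48/0.52) = -0.0800
b = θ − logit/(a) = 0.34 − (-0.0800)/1.3300 = 0.4002

0.40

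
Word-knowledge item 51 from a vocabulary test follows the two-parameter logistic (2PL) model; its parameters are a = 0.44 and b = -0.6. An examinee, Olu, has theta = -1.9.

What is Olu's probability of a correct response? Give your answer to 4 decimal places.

P(theta) = 1 / (1 + exp(−a(theta − b)))
Exponent: 0.44 × (-1.9 − (-0.6)) = -0.5720
1/(1 + e^{0.5720}) = 0.3608

0.3608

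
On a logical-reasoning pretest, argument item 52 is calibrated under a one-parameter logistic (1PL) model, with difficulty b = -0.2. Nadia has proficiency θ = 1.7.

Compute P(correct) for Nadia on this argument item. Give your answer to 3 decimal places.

0.870

P(θ) = 1 / (1 + exp(−(θ − b)))
Exponent: (1.7 − (-0.2)) = 1.9000
1/(1 + e^{-1.9000}) = 0.8699
P = 0.8699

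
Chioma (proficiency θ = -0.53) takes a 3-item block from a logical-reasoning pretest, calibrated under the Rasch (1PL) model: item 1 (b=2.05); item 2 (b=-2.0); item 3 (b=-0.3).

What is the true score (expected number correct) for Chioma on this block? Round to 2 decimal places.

1.33

P(θ) = 1 / (1 + exp(−(θ − b)))
P_1 = 1/(1+e^{2.5800}) = 0.0704
P_2 = 1/(1+e^{-1.4700}) = 0.8131
P_3 = 1/(1+e^{0.2300}) = 0.4428
E[score] = 0.0704 + 0.8131 + 0.4428 = 1.3262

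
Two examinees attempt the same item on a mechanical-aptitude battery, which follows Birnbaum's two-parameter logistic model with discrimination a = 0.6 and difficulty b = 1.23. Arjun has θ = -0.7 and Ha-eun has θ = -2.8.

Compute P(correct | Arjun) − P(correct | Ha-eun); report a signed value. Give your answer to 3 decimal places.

P(θ) = 1 / (1 + exp(−a(θ − b)))
P(Arjun) = 0.2390  [exponent -1.1580]
P(Ha-eun) = 0.0818  [exponent -2.4180]
Difference = 0.2390 − 0.0818 = 0.1572

0.157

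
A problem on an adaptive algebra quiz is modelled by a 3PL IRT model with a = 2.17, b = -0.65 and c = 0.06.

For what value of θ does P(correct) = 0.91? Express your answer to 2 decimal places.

0.38

P(θ) = c + (1 − c) · 1 / (1 + exp(−a(θ − b)))
Remove guessing floor: (0.91 − 0.06)/(1 − 0.06) = 0.9043
logit = ln(0.9043/0.0957) = 2.2454
θ = b + logit/(a) = -0.65 + 2.2454/2.1700 = 0.3848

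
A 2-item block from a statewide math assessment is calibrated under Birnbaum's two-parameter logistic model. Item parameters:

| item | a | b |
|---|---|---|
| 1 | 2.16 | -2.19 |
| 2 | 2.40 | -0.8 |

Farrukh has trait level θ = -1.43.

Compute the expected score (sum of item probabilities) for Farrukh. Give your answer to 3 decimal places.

P(θ) = 1 / (1 + exp(−a(θ − b)))
P_1 = 1/(1+e^{-1.6416}) = 0.8378
P_2 = 1/(1+e^{1.5120}) = 0.1806
E[score] = 0.8378 + 0.1806 = 1.0184

1.018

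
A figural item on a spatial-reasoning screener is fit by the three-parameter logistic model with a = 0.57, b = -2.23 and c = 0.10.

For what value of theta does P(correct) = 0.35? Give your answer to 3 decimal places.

P(theta) = c + (1 − c) · 1 / (1 + exp(−a(theta − b)))
Remove guessing floor: (0.35 − 0.10)/(1 − 0.10) = 0.2778
logit = ln(0.2778/0.7222) = -0.9555
theta = b + logit/(a) = -2.23 + (-0.9555)/0.5700 = -3.9063

-3.906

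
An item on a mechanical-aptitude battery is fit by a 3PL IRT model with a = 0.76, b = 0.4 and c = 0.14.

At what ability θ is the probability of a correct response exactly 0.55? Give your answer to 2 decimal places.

P(θ) = c + (1 − c) · 1 / (1 + exp(−a(θ − b)))
Remove guessing floor: (0.55 − 0.14)/(1 − 0.14) = 0.4767
logit = ln(0.4767/0.5233) = -0.0931
θ = b + logit/(a) = 0.4 + (-0.0931)/0.7600 = 0.2775

0.28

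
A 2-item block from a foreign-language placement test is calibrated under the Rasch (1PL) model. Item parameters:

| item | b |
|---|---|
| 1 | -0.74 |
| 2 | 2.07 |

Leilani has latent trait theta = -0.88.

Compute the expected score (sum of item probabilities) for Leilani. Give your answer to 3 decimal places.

P(theta) = 1 / (1 + exp(−(theta − b)))
P_1 = 1/(1+e^{0.1400}) = 0.4651
P_2 = 1/(1+e^{2.9500}) = 0.0497
E[score] = 0.4651 + 0.0497 = 0.5148

0.515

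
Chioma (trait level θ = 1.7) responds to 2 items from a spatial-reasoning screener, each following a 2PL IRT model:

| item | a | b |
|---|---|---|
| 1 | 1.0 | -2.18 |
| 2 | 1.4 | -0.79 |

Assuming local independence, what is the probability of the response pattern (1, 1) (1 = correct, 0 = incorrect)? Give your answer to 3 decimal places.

P(θ) = 1 / (1 + exp(−a(θ − b)))
P_1 = 1/(1+e^{-3.8800}) = 0.9798
P_2 = 1/(1+e^{-3.4860}) = 0.9703
L = P_1 × P_2 = 0.9798 × 0.9703 = 0.95065

0.951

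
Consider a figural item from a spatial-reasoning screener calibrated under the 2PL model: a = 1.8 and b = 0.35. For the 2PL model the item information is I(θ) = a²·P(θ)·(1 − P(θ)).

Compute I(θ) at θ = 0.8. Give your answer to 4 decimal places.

P = 1/(1+e^{-0.8100}) = 0.6921
P(1−P) = 0.6921 × 0.3079 = 0.2131
I = a² × P(1−P) = 1.8² × 0.2131 = 0.69042

0.6904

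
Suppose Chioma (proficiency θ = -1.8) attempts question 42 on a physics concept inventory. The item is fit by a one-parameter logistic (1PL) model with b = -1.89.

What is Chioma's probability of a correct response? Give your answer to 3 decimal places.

P(θ) = 1 / (1 + exp(−(θ − b)))
Exponent: (-1.8 − (-1.89)) = 0.0900
1/(1 + e^{-0.0900}) = 0.5225
P = 0.5225

0.522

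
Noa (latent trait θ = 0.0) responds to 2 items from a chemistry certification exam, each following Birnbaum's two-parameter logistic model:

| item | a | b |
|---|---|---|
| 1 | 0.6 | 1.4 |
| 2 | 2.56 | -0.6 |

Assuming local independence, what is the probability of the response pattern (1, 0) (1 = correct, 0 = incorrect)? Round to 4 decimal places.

P(θ) = 1 / (1 + exp(−a(θ − b)))
P_1 = 1/(1+e^{0.8400}) = 0.3015
P_2 = 1/(1+e^{-1.5360}) = 0.8229
L = P_1 × (1−P_2) = 0.3015 × 0.1771 = 0.05341

0.0534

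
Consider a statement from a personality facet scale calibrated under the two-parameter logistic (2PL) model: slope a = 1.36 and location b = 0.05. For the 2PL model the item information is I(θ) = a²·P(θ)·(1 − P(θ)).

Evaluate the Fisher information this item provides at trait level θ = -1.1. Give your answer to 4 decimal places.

0.2647

P = 1/(1+e^{1.5640}) = 0.1731
P(1−P) = 0.1731 × 0.8269 = 0.1431
I = a² × P(1−P) = 1.36² × 0.1431 = 0.26471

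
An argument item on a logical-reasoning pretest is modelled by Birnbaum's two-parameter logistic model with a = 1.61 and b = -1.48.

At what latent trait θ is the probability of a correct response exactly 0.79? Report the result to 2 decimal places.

-0.66

P(θ) = 1 / (1 + exp(−a(θ − b)))
logit = ln(0.7900/0.2100) = 1.3249
θ = b + logit/(a) = -1.48 + 1.3249/1.6100 = -0.6571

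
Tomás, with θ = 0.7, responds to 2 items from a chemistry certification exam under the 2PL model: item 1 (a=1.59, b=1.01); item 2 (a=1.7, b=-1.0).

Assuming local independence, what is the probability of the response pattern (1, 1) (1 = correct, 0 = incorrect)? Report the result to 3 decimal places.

0.359

P(θ) = 1 / (1 + exp(−a(θ − b)))
P_1 = 1/(1+e^{0.4929}) = 0.3792
P_2 = 1/(1+e^{-2.8900}) = 0.9473
L = P_1 × P_2 = 0.3792 × 0.9473 = 0.35925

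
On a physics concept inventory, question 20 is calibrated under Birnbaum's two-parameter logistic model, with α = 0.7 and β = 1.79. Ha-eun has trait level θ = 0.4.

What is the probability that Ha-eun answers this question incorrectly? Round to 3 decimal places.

0.726

P(θ) = 1 / (1 + exp(−α(θ − β)))
Exponent: 0.7 × (0.4 − 1.79) = -0.9730
1/(1 + e^{0.9730}) = 0.2743
P(incorrect) = 1 − 0.2743 = 0.7257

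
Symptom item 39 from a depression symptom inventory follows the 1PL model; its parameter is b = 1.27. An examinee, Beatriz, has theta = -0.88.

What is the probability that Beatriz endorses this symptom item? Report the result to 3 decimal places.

0.104

P(theta) = 1 / (1 + exp(−(theta − b)))
Exponent: (-0.88 − 1.27) = -2.1500
1/(1 + e^{2.1500}) = 0.1043
P = 0.1043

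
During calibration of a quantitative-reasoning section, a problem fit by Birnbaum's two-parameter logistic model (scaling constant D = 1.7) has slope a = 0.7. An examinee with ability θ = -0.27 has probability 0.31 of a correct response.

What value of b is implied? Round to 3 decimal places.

P(θ) = 1 / (1 + exp(−D·a(θ − b)))
logit(0.31) = ln(0.31/0.69) = -0.8001
b = θ − logit/(1.7·a) = -0.27 − (-0.8001)/1.1900 = 0.4024

0.402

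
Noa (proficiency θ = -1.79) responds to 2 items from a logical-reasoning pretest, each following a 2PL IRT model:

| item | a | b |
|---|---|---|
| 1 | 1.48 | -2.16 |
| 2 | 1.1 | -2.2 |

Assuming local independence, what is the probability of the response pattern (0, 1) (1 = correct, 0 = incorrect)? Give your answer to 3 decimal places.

0.224

P(θ) = 1 / (1 + exp(−a(θ − b)))
P_1 = 1/(1+e^{-0.5476}) = 0.6336
P_2 = 1/(1+e^{-0.4510}) = 0.6109
L = (1−P_1) × P_2 = 0.3664 × 0.6109 = 0.22384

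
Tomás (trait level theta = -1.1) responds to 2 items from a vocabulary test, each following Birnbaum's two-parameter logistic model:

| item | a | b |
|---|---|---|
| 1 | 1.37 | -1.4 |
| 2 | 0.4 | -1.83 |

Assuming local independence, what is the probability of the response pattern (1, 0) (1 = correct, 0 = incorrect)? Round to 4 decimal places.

P(theta) = 1 / (1 + exp(−a(theta − b)))
P_1 = 1/(1+e^{-0.4110}) = 0.6013
P_2 = 1/(1+e^{-0.2920}) = 0.5725
L = P_1 × (1−P_2) = 0.6013 × 0.4275 = 0.25708

0.2571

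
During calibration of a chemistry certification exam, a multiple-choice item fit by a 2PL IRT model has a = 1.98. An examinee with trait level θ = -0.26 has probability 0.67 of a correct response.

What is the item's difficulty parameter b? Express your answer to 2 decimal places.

-0.62

P(θ) = 1 / (1 + exp(−a(θ − b)))
logit(0.67) = ln(0.67/0.33) = 0.7082
b = θ − logit/(a) = -0.26 − 0.7082/1.9800 = -0.6177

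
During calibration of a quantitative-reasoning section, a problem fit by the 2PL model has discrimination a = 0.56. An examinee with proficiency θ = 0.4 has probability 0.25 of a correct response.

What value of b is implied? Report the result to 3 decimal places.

2.362

P(θ) = 1 / (1 + exp(−a(θ − b)))
logit(0.25) = ln(0.25/0.75) = -1.0986
b = θ − logit/(a) = 0.4 − (-1.0986)/0.5600 = 2.3618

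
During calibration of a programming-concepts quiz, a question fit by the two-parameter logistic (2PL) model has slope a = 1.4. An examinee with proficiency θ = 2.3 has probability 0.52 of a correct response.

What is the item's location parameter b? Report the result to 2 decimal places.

2.24

P(θ) = 1 / (1 + exp(−a(θ − b)))
logit(0.52) = ln(0.52/0.48) = 0.0800
b = θ − logit/(a) = 2.3 − 0.0800/1.4000 = 2.2428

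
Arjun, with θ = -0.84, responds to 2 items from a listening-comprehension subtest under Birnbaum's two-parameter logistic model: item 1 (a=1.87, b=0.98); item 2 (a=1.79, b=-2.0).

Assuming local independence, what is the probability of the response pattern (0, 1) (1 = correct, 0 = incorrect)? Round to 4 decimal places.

P(θ) = 1 / (1 + exp(−a(θ − b)))
P_1 = 1/(1+e^{3.4034}) = 0.0322
P_2 = 1/(1+e^{-2.0764}) = 0.8886
L = (1−P_1) × P_2 = 0.9678 × 0.8886 = 0.85999

0.8600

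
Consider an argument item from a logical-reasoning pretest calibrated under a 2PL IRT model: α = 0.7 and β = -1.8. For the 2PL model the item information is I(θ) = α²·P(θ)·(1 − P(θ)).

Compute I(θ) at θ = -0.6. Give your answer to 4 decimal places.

P = 1/(1+e^{-0.8400}) = 0.6985
P(1−P) = 0.6985 × 0.3015 = 0.2106
I = α² × P(1−P) = 0.7² × 0.2106 = 0.10320

0.1032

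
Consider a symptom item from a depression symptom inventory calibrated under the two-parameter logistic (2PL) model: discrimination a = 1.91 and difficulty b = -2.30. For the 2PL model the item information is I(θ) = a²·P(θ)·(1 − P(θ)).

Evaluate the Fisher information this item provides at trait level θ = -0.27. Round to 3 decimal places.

P = 1/(1+e^{-3.8773}) = 0.9797
P(1−P) = 0.9797 × 0.0203 = 0.0199
I = a² × P(1−P) = 1.91² × 0.0199 = 0.07251

0.073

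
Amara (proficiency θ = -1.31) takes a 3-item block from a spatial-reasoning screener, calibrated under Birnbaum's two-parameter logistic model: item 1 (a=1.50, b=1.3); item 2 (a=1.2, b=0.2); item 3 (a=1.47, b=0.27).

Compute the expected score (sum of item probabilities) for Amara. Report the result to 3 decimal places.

P(θ) = 1 / (1 + exp(−a(θ − b)))
P_1 = 1/(1+e^{3.9150}) = 0.0196
P_2 = 1/(1+e^{1.8120}) = 0.1404
P_3 = 1/(1+e^{2.3226}) = 0.0893
E[score] = 0.0196 + 0.1404 + 0.0893 = 0.2492

0.249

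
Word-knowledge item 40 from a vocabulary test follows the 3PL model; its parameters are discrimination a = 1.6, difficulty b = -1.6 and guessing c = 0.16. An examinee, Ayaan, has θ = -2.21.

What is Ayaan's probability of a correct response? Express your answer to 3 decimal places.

0.390

P(θ) = c + (1 − c) · 1 / (1 + exp(−a(θ − b)))
Exponent: 1.6 × (-2.21 − (-1.6)) = -0.9760
1/(1 + e^{0.9760}) = 0.2737
P = 0.16 + 0.84 × 0.2737 = 0.3899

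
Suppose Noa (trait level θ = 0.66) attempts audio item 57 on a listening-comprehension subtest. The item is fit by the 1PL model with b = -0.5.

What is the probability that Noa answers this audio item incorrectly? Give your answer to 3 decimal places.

P(θ) = 1 / (1 + exp(−(θ − b)))
Exponent: (0.66 − (-0.5)) = 1.1600
1/(1 + e^{-1.1600}) = 0.7613
P = 0.7613
P(incorrect) = 1 − 0.7613 = 0.2387

0.239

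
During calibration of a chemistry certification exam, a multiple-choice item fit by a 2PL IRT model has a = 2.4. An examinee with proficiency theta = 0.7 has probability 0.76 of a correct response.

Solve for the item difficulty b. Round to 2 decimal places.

0.22

P(theta) = 1 / (1 + exp(−a(theta − b)))
logit(0.76) = ln(0.76/0.24) = 1.1527
b = theta − logit/(a) = 0.7 − 1.1527/2.4000 = 0.2197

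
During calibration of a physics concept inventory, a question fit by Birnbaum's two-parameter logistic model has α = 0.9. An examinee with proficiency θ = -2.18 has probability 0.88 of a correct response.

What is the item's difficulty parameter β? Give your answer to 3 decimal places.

-4.394

P(θ) = 1 / (1 + exp(−α(θ − β)))
logit(0.88) = ln(0.88/0.12) = 1.9924
β = θ − logit/(α) = -2.18 − 1.9924/0.9000 = -4.3938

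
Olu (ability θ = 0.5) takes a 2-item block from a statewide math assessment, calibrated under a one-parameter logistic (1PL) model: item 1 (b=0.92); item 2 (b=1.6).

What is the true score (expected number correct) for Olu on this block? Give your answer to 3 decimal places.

0.646

P(θ) = 1 / (1 + exp(−(θ − b)))
P_1 = 1/(1+e^{0.4200}) = 0.3965
P_2 = 1/(1+e^{1.1000}) = 0.2497
E[score] = 0.3965 + 0.2497 = 0.6463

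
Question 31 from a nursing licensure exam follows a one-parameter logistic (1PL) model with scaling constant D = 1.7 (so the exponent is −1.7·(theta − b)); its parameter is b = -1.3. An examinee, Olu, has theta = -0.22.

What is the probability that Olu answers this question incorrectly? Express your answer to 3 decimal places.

P(theta) = 1 / (1 + exp(−D·(theta − b)))
Exponent: 1.7 × (-0.22 − (-1.3)) = 1.8360
1/(1 + e^{-1.8360}) = 0.8625
P = 0.8625
P(incorrect) = 1 − 0.8625 = 0.1375

0.138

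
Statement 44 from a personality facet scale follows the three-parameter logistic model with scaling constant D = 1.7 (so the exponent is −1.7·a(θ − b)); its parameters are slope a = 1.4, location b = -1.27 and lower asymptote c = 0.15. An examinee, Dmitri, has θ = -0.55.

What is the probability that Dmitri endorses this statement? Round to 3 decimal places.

0.870

P(θ) = c + (1 − c) · 1 / (1 + exp(−D·a(θ − b)))
Exponent: 1.7 × 1.4 × (-0.55 − (-1.27)) = 1.7136
1/(1 + e^{-1.7136}) = 0.8473
P = 0.15 + 0.85 × 0.8473 = 0.8702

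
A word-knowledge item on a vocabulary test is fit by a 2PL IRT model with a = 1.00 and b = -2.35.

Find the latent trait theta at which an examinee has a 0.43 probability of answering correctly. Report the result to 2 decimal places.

P(theta) = 1 / (1 + exp(−a(theta − b)))
logit = ln(0.4300/0.5700) = -0.2819
theta = b + logit/(a) = -2.35 + (-0.2819)/1.0000 = -2.6319

-2.63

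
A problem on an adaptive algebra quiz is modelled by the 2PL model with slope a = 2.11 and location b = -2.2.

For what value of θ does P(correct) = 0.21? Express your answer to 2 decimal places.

-2.83

P(θ) = 1 / (1 + exp(−a(θ − b)))
logit = ln(0.2100/0.7900) = -1.3249
θ = b + logit/(a) = -2.2 + (-1.3249)/2.1100 = -2.8279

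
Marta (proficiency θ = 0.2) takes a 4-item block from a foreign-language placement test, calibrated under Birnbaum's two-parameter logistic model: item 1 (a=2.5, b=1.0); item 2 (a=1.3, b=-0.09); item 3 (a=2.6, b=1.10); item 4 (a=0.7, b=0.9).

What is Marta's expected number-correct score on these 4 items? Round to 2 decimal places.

1.18

P(θ) = 1 / (1 + exp(−a(θ − b)))
P_1 = 1/(1+e^{2.0000}) = 0.1192
P_2 = 1/(1+e^{-0.3770}) = 0.5931
P_3 = 1/(1+e^{2.3400}) = 0.0879
P_4 = 1/(1+e^{0.4900}) = 0.3799
E[score] = 0.1192 + 0.5931 + 0.0879 + 0.3799 = 1.1801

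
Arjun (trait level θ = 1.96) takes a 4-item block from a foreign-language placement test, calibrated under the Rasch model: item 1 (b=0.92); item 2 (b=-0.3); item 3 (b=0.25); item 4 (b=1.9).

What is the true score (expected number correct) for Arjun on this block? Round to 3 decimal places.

P(θ) = 1 / (1 + exp(−(θ − b)))
P_1 = 1/(1+e^{-1.0400}) = 0.7389
P_2 = 1/(1+e^{-2.2600}) = 0.9055
P_3 = 1/(1+e^{-1.7100}) = 0.8468
P_4 = 1/(1+e^{-0.0600}) = 0.5150
E[score] = 0.7389 + 0.9055 + 0.8468 + 0.5150 = 3.0062

3.006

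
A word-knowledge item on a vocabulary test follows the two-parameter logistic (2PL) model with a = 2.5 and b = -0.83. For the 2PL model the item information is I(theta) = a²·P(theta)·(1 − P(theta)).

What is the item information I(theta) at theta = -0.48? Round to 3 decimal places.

P = 1/(1+e^{-0.8750}) = 0.7058
P(1−P) = 0.7058 × 0.2942 = 0.2077
I = a² × P(1−P) = 2.5² × 0.2077 = 1.29783

1.298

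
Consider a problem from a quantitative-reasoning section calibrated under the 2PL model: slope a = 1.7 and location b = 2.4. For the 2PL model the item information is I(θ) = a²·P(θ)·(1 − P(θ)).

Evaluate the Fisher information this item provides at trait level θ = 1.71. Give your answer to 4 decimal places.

P = 1/(1+e^{1.1730}) = 0.2363
P(1−P) = 0.2363 × 0.7637 = 0.1805
I = a² × P(1−P) = 1.7² × 0.1805 = 0.52156

0.5216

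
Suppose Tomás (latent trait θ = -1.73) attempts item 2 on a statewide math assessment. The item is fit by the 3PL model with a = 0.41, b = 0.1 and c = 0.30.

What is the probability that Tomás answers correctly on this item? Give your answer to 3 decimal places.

0.525

P(θ) = c + (1 − c) · 1 / (1 + exp(−a(θ − b)))
Exponent: 0.41 × (-1.73 − 0.1) = -0.7503
1/(1 + e^{0.7503}) = 0.3208
P = 0.30 + 0.70 × 0.3208 = 0.5245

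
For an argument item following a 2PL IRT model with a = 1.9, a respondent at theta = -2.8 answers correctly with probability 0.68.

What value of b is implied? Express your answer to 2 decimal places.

P(theta) = 1 / (1 + exp(−a(theta − b)))
logit(0.68) = ln(0.68/0.32) = 0.7538
b = theta − logit/(a) = -2.8 − 0.7538/1.9000 = -3.1967

-3.20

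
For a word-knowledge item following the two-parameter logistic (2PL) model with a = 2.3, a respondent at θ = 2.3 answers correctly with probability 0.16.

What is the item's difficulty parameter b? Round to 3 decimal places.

P(θ) = 1 / (1 + exp(−a(θ − b)))
logit(0.16) = ln(0.16/0.84) = -1.6582
b = θ − logit/(a) = 2.3 − (-1.6582)/2.3000 = 3.0210

3.021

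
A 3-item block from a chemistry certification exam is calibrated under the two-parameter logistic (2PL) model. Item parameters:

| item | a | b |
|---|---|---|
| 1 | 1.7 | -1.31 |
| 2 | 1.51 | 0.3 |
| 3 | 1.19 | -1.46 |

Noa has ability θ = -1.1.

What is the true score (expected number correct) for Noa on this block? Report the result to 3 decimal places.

1.302

P(θ) = 1 / (1 + exp(−a(θ − b)))
P_1 = 1/(1+e^{-0.3570}) = 0.5883
P_2 = 1/(1+e^{2.1140}) = 0.1077
P_3 = 1/(1+e^{-0.4284}) = 0.6055
E[score] = 0.5883 + 0.1077 + 0.6055 = 1.3015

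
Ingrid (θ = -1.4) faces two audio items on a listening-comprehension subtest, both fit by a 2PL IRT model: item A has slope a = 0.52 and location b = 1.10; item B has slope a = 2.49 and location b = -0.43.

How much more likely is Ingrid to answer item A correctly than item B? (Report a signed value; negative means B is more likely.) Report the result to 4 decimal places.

P(θ) = 1 / (1 + exp(−a(θ − b)))
P_A = 0.2142
P_B = 0.0820
P_A − P_B = 0.1322

0.1322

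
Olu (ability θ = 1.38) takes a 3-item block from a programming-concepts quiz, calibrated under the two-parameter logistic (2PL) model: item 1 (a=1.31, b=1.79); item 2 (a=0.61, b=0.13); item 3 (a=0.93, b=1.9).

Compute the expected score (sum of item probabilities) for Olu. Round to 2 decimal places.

1.43

P(θ) = 1 / (1 + exp(−a(θ − b)))
P_1 = 1/(1+e^{0.5371}) = 0.3689
P_2 = 1/(1+e^{-0.7625}) = 0.6819
P_3 = 1/(1+e^{0.4836}) = 0.3814
E[score] = 0.3689 + 0.6819 + 0.3814 = 1.4322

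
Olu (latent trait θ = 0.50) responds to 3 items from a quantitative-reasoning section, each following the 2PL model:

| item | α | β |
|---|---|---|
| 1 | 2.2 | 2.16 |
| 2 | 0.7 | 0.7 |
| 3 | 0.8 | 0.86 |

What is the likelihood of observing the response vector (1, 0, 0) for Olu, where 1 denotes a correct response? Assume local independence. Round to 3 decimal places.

P(θ) = 1 / (1 + exp(−α(θ − β)))
P_1 = 1/(1+e^{3.6520}) = 0.0253
P_2 = 1/(1+e^{0.1400}) = 0.4651
P_3 = 1/(1+e^{0.2880}) = 0.4285
L = P_1 × (1−P_2) × (1−P_3) = 0.0253 × 0.5349 × 0.5715 = 0.00773

0.008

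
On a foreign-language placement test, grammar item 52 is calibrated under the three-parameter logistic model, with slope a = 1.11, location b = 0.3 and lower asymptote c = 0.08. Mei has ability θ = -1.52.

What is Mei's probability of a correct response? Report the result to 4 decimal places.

P(θ) = c + (1 − c) · 1 / (1 + exp(−a(θ − b)))
Exponent: 1.11 × (-1.52 − 0.3) = -2.0202
1/(1 + e^{2.0202}) = 0.1171
P = 0.08 + 0.92 × 0.1171 = 0.1877

0.1877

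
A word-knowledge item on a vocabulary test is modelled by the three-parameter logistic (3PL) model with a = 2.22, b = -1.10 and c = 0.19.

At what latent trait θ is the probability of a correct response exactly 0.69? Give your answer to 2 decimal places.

P(θ) = c + (1 − c) · 1 / (1 + exp(−a(θ − b)))
Remove guessing floor: (0.69 − 0.19)/(1 − 0.19) = 0.6173
logit = ln(0.6173/0.3827) = 0.4780
θ = b + logit/(a) = -1.10 + 0.4780/2.2200 = -0.8847

-0.88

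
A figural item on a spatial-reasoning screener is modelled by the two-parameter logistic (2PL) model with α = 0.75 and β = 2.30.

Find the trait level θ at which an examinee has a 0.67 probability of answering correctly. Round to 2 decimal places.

P(θ) = 1 / (1 + exp(−α(θ − β)))
logit = ln(0.6700/0.3300) = 0.7082
θ = β + logit/(α) = 2.30 + 0.7082/0.7500 = 3.2442

3.24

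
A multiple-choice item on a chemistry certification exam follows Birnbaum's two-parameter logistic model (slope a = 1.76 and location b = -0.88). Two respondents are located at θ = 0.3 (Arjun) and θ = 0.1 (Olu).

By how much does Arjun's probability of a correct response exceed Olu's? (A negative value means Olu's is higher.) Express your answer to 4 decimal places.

P(θ) = 1 / (1 + exp(−a(θ − b)))
P(Arjun) = 0.8886  [exponent 2.0768]
P(Olu) = 0.8487  [exponent 1.7248]
Difference = 0.8886 − 0.8487 = 0.0399

0.0399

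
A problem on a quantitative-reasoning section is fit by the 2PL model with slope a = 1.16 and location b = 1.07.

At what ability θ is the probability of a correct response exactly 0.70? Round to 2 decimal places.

P(θ) = 1 / (1 + exp(−a(θ − b)))
logit = ln(0.7000/0.3000) = 0.8473
θ = b + logit/(a) = 1.07 + 0.8473/1.1600 = 1.8004

1.80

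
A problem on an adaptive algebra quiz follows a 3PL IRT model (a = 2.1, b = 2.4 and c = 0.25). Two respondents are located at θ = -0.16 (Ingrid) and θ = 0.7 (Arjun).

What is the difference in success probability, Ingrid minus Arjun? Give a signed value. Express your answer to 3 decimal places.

P(θ) = c + (1 − c) · 1 / (1 + exp(−a(θ − b)))
P(Ingrid) = 0.2535  [exponent -5.3760]
P(Arjun) = 0.2705  [exponent -3.5700]
Difference = 0.2535 − 0.2705 = -0.0171

-0.017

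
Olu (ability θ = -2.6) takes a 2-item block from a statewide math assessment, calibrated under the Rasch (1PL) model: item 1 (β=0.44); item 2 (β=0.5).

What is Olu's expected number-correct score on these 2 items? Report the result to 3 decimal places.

0.089

P(θ) = 1 / (1 + exp(−(θ − β)))
P_1 = 1/(1+e^{3.0400}) = 0.0457
P_2 = 1/(1+e^{3.1000}) = 0.0431
E[score] = 0.0457 + 0.0431 = 0.0888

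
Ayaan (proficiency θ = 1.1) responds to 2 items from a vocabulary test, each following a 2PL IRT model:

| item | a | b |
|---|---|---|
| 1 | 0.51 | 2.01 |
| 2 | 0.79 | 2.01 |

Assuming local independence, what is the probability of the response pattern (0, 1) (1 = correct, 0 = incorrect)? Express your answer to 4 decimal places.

0.2012

P(θ) = 1 / (1 + exp(−a(θ − b)))
P_1 = 1/(1+e^{0.4641}) = 0.3860
P_2 = 1/(1+e^{0.7189}) = 0.3276
L = (1−P_1) × P_2 = 0.6140 × 0.3276 = 0.20116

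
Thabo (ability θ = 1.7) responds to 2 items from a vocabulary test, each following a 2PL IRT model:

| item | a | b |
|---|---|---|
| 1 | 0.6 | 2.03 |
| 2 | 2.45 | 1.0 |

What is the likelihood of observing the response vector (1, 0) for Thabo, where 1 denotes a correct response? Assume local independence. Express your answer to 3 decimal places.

0.069

P(θ) = 1 / (1 + exp(−a(θ − b)))
P_1 = 1/(1+e^{0.1980}) = 0.4507
P_2 = 1/(1+e^{-1.7150}) = 0.8475
L = P_1 × (1−P_2) = 0.4507 × 0.1525 = 0.06873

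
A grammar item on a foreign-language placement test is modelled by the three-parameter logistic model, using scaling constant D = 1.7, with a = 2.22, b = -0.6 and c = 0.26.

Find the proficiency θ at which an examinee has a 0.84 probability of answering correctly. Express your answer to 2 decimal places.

-0.26

P(θ) = c + (1 − c) · 1 / (1 + exp(−D·a(θ − b)))
Remove guessing floor: (0.84 − 0.26)/(1 − 0.26) = 0.7838
logit = ln(0.7838/0.2162) = 1.2879
θ = b + logit/(1.7·a) = -0.6 + 1.2879/3.7740 = -0.2588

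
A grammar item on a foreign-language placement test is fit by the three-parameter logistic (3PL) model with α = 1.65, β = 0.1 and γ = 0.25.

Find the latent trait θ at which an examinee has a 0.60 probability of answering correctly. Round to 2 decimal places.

0.02

P(θ) = γ + (1 − γ) · 1 / (1 + exp(−α(θ − β)))
Remove guessing floor: (0.60 − 0.25)/(1 − 0.25) = 0.4667
logit = ln(0.4667/0.5333) = -0.1335
θ = β + logit/(α) = 0.1 + (-0.1335)/1.6500 = 0.0191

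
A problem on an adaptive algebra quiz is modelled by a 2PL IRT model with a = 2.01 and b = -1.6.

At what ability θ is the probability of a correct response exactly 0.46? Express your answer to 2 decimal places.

-1.68

P(θ) = 1 / (1 + exp(−a(θ − b)))
logit = ln(0.4600/0.5400) = -0.1603
θ = b + logit/(a) = -1.6 + (-0.1603)/2.0100 = -1.6798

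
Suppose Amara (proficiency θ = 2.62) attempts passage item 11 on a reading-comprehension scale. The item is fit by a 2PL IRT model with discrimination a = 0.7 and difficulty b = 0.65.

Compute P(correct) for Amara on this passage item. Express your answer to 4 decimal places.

0.7988

P(θ) = 1 / (1 + exp(−a(θ − b)))
Exponent: 0.7 × (2.62 − 0.65) = 1.3790
1/(1 + e^{-1.3790}) = 0.7988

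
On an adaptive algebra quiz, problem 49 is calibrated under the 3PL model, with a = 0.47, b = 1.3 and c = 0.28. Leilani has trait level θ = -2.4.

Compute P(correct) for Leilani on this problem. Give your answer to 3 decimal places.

0.388

P(θ) = c + (1 − c) · 1 / (1 + exp(−a(θ − b)))
Exponent: 0.47 × (-2.4 − 1.3) = -1.7390
1/(1 + e^{1.7390}) = 0.1494
P = 0.28 + 0.72 × 0.1494 = 0.3876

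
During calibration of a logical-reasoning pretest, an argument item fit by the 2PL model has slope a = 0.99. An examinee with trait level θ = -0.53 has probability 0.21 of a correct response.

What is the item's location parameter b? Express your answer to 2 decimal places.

0.81

P(θ) = 1 / (1 + exp(−a(θ − b)))
logit(0.21) = ln(0.21/0.79) = -1.3249
b = θ − logit/(a) = -0.53 − (-1.3249)/0.9900 = 0.8083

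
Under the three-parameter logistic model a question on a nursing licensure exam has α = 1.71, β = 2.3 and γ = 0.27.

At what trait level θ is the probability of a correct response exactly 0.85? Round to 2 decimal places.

P(θ) = γ + (1 − γ) · 1 / (1 + exp(−α(θ − β)))
Remove guessing floor: (0.85 − 0.27)/(1 − 0.27) = 0.7945
logit = ln(0.7945/0.2055) = 1.3524
θ = β + logit/(α) = 2.3 + 1.3524/1.7100 = 3.0909

3.09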